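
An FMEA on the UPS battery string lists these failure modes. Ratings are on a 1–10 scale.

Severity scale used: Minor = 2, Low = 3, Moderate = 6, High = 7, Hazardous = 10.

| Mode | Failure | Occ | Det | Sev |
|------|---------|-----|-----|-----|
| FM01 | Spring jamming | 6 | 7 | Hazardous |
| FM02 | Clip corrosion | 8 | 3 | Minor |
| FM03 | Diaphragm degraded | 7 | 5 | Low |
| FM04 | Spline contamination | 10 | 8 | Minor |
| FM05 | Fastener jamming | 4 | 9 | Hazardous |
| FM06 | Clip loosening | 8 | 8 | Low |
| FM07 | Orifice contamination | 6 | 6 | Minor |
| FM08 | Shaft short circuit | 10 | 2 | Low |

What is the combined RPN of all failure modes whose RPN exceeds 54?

1369

RPN = Severity × Occurrence × Detection:
  FM01: 10 × 6 × 7 = 420
  FM02: 2 × 8 × 3 = 48
  FM03: 3 × 7 × 5 = 105
  FM04: 2 × 10 × 8 = 160
  FM05: 10 × 4 × 9 = 360
  FM06: 3 × 8 × 8 = 192
  FM07: 2 × 6 × 6 = 72
  FM08: 3 × 10 × 2 = 60
RPN > 54: FM01 (420), FM03 (105), FM04 (160), FM05 (360), FM06 (192), FM07 (72), FM08 (60).
Sum: 420 + 105 + 160 + 360 + 192 + 72 + 60 = 1369.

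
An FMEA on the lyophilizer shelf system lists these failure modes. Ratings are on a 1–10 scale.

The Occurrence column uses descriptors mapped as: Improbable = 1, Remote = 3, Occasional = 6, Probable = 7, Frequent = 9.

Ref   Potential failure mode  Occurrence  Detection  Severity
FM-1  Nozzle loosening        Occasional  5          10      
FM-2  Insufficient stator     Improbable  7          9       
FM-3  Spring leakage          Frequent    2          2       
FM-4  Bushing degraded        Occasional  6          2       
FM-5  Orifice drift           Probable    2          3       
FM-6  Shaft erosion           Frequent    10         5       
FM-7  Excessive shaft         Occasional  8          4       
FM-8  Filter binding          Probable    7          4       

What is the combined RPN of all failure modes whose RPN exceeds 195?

946

RPN = Severity × Occurrence × Detection:
  FM-1: 10 × 6 × 5 = 300
  FM-2: 9 × 1 × 7 = 63
  FM-3: 2 × 9 × 2 = 36
  FM-4: 2 × 6 × 6 = 72
  FM-5: 3 × 7 × 2 = 42
  FM-6: 5 × 9 × 10 = 450
  FM-7: 4 × 6 × 8 = 192
  FM-8: 4 × 7 × 7 = 196
RPN > 195: FM-1 (300), FM-6 (450), FM-8 (196).
Sum: 300 + 450 + 196 = 946.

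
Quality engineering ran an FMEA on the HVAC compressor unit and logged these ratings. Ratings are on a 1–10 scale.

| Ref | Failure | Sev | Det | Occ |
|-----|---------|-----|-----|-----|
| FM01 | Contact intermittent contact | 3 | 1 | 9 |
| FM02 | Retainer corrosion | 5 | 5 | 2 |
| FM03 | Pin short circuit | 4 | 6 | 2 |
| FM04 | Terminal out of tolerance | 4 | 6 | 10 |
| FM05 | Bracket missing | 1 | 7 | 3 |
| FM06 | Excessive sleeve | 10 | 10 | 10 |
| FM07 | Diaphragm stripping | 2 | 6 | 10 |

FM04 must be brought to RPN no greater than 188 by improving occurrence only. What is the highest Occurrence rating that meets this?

FM04: S=4, O=10, D=6 → current RPN = 240.
Fixed product = 24. Need 24 × O ≤ 188, so O ≤ 188/24 = 7.83.
Maximum integer Occurrence rating = 7 (gives RPN 168; O=8 would give 192 > 188).

7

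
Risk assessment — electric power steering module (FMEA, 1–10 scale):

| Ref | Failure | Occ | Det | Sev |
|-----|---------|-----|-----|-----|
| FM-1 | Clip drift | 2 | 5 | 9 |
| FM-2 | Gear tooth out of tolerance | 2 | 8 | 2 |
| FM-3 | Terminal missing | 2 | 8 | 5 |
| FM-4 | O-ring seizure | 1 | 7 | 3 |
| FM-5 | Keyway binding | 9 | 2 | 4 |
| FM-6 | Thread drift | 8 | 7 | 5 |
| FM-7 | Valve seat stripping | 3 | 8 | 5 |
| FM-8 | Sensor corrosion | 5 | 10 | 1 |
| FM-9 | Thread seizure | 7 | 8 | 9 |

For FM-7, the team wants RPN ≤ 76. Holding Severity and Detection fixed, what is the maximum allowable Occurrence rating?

1

FM-7: S=5, O=3, D=8 → current RPN = 120.
Fixed product = 40. Need 40 × O ≤ 76, so O ≤ 76/40 = 1.90.
Maximum integer Occurrence rating = 1 (gives RPN 40; O=2 would give 80 > 76).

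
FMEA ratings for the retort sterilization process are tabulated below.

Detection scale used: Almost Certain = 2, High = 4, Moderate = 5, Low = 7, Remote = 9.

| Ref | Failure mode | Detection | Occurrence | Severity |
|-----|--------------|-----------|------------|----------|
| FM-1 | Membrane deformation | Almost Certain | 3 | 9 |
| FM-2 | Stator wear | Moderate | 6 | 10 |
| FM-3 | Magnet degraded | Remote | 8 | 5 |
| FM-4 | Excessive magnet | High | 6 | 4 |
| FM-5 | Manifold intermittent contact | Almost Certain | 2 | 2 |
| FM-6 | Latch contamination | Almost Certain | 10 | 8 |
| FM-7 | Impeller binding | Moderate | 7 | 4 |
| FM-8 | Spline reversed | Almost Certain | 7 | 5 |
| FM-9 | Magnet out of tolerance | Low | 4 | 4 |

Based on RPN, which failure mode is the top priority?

FM-3

RPN = Severity × Occurrence × Detection:
  FM-1: 9 × 3 × 2 = 54
  FM-2: 10 × 6 × 5 = 300
  FM-3: 5 × 8 × 9 = 360
  FM-4: 4 × 6 × 4 = 96
  FM-5: 2 × 2 × 2 = 8
  FM-6: 8 × 10 × 2 = 160
  FM-7: 4 × 7 × 5 = 140
  FM-8: 5 × 7 × 2 = 70
  FM-9: 4 × 4 × 7 = 112
Highest RPN is 360 → FM-3.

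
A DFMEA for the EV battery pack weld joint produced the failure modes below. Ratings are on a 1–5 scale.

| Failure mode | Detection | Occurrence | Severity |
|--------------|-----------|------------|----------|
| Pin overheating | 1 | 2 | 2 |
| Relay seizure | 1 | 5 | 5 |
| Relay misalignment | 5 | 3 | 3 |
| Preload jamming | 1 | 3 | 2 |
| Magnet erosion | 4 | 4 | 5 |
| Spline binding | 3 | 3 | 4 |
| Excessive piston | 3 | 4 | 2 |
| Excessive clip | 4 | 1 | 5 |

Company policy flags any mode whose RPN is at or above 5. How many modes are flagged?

RPN = Severity × Occurrence × Detection:
  Pin overheating: 2 × 2 × 1 = 4
  Relay seizure: 5 × 5 × 1 = 25
  Relay misalignment: 3 × 3 × 5 = 45
  Preload jamming: 2 × 3 × 1 = 6
  Magnet erosion: 5 × 4 × 4 = 80
  Spline binding: 4 × 3 × 3 = 36
  Excessive piston: 2 × 4 × 3 = 24
  Excessive clip: 5 × 1 × 4 = 20
Modes with RPN ≥ 5: Relay seizure (25), Relay misalignment (45), Preload jamming (6), Magnet erosion (80), Spline binding (36), Excessive piston (24), Excessive clip (20) → 7.

7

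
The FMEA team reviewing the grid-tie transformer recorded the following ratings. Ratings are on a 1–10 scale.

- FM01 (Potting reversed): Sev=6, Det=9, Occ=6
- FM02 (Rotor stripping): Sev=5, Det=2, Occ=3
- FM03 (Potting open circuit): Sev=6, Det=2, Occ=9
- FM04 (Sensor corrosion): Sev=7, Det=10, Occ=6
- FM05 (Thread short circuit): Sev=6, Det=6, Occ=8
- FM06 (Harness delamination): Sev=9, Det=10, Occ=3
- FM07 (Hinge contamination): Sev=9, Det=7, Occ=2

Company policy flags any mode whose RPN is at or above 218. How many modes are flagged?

4

RPN = Severity × Occurrence × Detection:
  FM01: 6 × 6 × 9 = 324
  FM02: 5 × 3 × 2 = 30
  FM03: 6 × 9 × 2 = 108
  FM04: 7 × 6 × 10 = 420
  FM05: 6 × 8 × 6 = 288
  FM06: 9 × 3 × 10 = 270
  FM07: 9 × 2 × 7 = 126
Modes with RPN ≥ 218: FM01 (324), FM04 (420), FM05 (288), FM06 (270) → 4.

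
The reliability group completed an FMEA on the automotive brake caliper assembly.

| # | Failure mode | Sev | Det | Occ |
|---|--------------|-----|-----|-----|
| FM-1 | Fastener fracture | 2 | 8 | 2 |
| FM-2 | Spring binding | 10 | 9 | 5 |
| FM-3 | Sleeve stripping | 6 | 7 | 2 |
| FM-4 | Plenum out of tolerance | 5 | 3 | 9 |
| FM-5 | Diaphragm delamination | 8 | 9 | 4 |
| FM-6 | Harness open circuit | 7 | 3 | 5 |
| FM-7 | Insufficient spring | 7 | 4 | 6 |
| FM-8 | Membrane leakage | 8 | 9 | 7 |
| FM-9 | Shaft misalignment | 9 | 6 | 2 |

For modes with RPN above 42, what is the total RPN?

RPN = Severity × Occurrence × Detection:
  FM-1: 2 × 2 × 8 = 32
  FM-2: 10 × 5 × 9 = 450
  FM-3: 6 × 2 × 7 = 84
  FM-4: 5 × 9 × 3 = 135
  FM-5: 8 × 4 × 9 = 288
  FM-6: 7 × 5 × 3 = 105
  FM-7: 7 × 6 × 4 = 168
  FM-8: 8 × 7 × 9 = 504
  FM-9: 9 × 2 × 6 = 108
RPN > 42: FM-2 (450), FM-3 (84), FM-4 (135), FM-5 (288), FM-6 (105), FM-7 (168), FM-8 (504), FM-9 (108).
Sum: 450 + 84 + 135 + 288 + 105 + 168 + 504 + 108 = 1842.

1842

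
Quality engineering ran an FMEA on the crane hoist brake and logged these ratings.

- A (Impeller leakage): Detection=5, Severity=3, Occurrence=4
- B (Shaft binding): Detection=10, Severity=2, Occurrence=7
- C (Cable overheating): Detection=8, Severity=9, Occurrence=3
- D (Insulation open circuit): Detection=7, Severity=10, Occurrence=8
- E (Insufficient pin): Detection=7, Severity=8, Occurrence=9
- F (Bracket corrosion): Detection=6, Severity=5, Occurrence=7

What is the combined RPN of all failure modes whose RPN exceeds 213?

1280

RPN = Severity × Occurrence × Detection:
  A: 3 × 4 × 5 = 60
  B: 2 × 7 × 10 = 140
  C: 9 × 3 × 8 = 216
  D: 10 × 8 × 7 = 560
  E: 8 × 9 × 7 = 504
  F: 5 × 7 × 6 = 210
RPN > 213: C (216), D (560), E (504).
Sum: 216 + 560 + 504 = 1280.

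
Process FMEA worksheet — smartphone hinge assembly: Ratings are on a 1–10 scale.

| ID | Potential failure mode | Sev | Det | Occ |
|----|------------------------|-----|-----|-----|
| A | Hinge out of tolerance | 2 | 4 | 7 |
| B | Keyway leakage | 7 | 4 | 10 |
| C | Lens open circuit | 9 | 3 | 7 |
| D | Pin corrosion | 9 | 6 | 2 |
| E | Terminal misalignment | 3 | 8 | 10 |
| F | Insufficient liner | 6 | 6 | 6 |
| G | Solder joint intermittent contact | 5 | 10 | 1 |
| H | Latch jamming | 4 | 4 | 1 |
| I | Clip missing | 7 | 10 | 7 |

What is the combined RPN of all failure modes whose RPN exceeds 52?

1579

RPN = Severity × Occurrence × Detection:
  A: 2 × 7 × 4 = 56
  B: 7 × 10 × 4 = 280
  C: 9 × 7 × 3 = 189
  D: 9 × 2 × 6 = 108
  E: 3 × 10 × 8 = 240
  F: 6 × 6 × 6 = 216
  G: 5 × 1 × 10 = 50
  H: 4 × 1 × 4 = 16
  I: 7 × 7 × 10 = 490
RPN > 52: A (56), B (280), C (189), D (108), E (240), F (216), I (490).
Sum: 56 + 280 + 189 + 108 + 240 + 216 + 490 = 1579.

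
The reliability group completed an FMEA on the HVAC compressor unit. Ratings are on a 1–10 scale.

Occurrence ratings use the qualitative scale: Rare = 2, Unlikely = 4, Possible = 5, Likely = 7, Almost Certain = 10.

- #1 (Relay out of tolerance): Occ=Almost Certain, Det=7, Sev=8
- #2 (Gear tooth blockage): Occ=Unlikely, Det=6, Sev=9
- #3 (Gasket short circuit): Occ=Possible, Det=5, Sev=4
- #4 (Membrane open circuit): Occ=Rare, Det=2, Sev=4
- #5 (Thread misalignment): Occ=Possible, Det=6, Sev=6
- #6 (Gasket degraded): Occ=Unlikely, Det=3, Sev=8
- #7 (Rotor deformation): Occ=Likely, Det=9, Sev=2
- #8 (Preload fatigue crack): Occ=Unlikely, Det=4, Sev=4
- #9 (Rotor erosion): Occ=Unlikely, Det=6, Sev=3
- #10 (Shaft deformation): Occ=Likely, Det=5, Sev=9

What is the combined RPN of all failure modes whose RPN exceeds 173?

1271

RPN = Severity × Occurrence × Detection:
  #1: 8 × 10 × 7 = 560
  #2: 9 × 4 × 6 = 216
  #3: 4 × 5 × 5 = 100
  #4: 4 × 2 × 2 = 16
  #5: 6 × 5 × 6 = 180
  #6: 8 × 4 × 3 = 96
  #7: 2 × 7 × 9 = 126
  #8: 4 × 4 × 4 = 64
  #9: 3 × 4 × 6 = 72
  #10: 9 × 7 × 5 = 315
RPN > 173: #1 (560), #2 (216), #5 (180), #10 (315).
Sum: 560 + 216 + 180 + 315 = 1271.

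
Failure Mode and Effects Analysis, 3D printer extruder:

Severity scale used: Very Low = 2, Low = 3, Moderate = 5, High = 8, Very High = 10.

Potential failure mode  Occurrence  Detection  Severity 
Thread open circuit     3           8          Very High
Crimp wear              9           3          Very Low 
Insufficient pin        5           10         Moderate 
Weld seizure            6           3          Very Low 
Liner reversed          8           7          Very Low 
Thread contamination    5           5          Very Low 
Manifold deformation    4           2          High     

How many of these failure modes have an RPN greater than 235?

2

RPN = Severity × Occurrence × Detection:
  Thread open circuit: 10 × 3 × 8 = 240
  Crimp wear: 2 × 9 × 3 = 54
  Insufficient pin: 5 × 5 × 10 = 250
  Weld seizure: 2 × 6 × 3 = 36
  Liner reversed: 2 × 8 × 7 = 112
  Thread contamination: 2 × 5 × 5 = 50
  Manifold deformation: 8 × 4 × 2 = 64
Modes with RPN > 235: Thread open circuit (240), Insufficient pin (250) → 2.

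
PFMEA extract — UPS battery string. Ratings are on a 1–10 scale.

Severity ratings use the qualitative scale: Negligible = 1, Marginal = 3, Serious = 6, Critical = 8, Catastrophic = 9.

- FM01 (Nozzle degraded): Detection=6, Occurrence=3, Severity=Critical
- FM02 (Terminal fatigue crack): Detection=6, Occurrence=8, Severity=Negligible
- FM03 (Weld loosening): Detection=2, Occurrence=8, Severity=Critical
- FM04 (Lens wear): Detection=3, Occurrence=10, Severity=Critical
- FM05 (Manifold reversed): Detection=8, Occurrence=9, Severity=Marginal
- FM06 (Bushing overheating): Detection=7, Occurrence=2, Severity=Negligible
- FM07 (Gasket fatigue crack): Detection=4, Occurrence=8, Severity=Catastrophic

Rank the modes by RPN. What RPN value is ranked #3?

RPN = Severity × Occurrence × Detection:
  FM01: 8 × 3 × 6 = 144
  FM02: 1 × 8 × 6 = 48
  FM03: 8 × 8 × 2 = 128
  FM04: 8 × 10 × 3 = 240
  FM05: 3 × 9 × 8 = 216
  FM06: 1 × 2 × 7 = 14
  FM07: 9 × 8 × 4 = 288
Sorted descending: 288, 240, 216, 144, 128, 48, 14.
The third-highest RPN is 216 (FM05).

216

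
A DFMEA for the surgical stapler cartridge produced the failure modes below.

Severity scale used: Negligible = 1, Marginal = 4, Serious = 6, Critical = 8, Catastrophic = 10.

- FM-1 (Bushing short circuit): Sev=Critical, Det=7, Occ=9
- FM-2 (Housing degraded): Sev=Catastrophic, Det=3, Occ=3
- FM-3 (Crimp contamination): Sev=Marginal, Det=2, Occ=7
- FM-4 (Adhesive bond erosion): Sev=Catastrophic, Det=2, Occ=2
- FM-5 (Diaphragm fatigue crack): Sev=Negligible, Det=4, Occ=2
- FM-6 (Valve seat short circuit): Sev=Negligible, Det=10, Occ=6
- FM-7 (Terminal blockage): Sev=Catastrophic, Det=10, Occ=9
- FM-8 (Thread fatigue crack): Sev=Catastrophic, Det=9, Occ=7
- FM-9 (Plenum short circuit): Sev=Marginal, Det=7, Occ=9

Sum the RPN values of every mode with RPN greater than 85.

RPN = Severity × Occurrence × Detection:
  FM-1: 8 × 9 × 7 = 504
  FM-2: 10 × 3 × 3 = 90
  FM-3: 4 × 7 × 2 = 56
  FM-4: 10 × 2 × 2 = 40
  FM-5: 1 × 2 × 4 = 8
  FM-6: 1 × 6 × 10 = 60
  FM-7: 10 × 9 × 10 = 900
  FM-8: 10 × 7 × 9 = 630
  FM-9: 4 × 9 × 7 = 252
RPN > 85: FM-1 (504), FM-2 (90), FM-7 (900), FM-8 (630), FM-9 (252).
Sum: 504 + 90 + 900 + 630 + 252 = 2376.

2376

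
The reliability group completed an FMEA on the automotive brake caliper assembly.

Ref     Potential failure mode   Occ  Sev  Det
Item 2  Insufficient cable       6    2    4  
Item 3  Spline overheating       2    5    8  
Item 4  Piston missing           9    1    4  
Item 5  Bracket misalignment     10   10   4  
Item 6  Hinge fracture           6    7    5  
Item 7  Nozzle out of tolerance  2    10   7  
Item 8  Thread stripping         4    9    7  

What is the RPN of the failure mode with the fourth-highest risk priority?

140

RPN = Severity × Occurrence × Detection:
  Item 2: 2 × 6 × 4 = 48
  Item 3: 5 × 2 × 8 = 80
  Item 4: 1 × 9 × 4 = 36
  Item 5: 10 × 10 × 4 = 400
  Item 6: 7 × 6 × 5 = 210
  Item 7: 10 × 2 × 7 = 140
  Item 8: 9 × 4 × 7 = 252
Sorted descending: 400, 252, 210, 140, 80, 48, 36.
The fourth-highest RPN is 140 (Item 7).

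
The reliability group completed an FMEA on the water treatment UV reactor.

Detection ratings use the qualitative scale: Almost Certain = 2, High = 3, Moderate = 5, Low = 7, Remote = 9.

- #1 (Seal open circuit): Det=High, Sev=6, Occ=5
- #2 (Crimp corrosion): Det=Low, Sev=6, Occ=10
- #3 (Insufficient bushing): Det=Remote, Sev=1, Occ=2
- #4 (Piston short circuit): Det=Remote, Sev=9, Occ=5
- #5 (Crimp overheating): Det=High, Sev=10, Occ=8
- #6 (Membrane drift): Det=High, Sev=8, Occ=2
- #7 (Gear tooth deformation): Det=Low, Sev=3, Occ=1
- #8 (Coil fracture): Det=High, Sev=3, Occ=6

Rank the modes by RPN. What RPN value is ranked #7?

21

RPN = Severity × Occurrence × Detection:
  #1: 6 × 5 × 3 = 90
  #2: 6 × 10 × 7 = 420
  #3: 1 × 2 × 9 = 18
  #4: 9 × 5 × 9 = 405
  #5: 10 × 8 × 3 = 240
  #6: 8 × 2 × 3 = 48
  #7: 3 × 1 × 7 = 21
  #8: 3 × 6 × 3 = 54
Sorted descending: 420, 405, 240, 90, 54, 48, 21, 18.
The seventh-highest RPN is 21 (#7).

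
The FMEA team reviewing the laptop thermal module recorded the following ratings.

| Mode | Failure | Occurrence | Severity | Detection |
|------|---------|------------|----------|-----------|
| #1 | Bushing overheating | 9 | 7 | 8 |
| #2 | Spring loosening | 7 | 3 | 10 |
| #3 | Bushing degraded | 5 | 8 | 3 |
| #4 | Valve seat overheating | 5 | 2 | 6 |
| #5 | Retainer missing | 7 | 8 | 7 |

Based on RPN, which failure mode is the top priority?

#1

RPN = Severity × Occurrence × Detection:
  #1: 7 × 9 × 8 = 504
  #2: 3 × 7 × 10 = 210
  #3: 8 × 5 × 3 = 120
  #4: 2 × 5 × 6 = 60
  #5: 8 × 7 × 7 = 392
Highest RPN is 504 → #1.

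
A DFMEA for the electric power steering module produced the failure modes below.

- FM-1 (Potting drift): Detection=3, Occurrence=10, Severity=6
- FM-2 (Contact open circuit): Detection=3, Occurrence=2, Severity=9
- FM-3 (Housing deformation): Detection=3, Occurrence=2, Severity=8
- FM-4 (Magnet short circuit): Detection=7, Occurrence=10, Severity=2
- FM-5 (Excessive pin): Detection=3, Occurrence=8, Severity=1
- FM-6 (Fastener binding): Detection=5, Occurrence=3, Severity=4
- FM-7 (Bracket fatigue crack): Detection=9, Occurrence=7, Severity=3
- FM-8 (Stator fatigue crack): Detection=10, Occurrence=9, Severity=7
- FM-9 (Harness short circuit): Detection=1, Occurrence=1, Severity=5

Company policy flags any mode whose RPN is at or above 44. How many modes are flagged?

7

RPN = Severity × Occurrence × Detection:
  FM-1: 6 × 10 × 3 = 180
  FM-2: 9 × 2 × 3 = 54
  FM-3: 8 × 2 × 3 = 48
  FM-4: 2 × 10 × 7 = 140
  FM-5: 1 × 8 × 3 = 24
  FM-6: 4 × 3 × 5 = 60
  FM-7: 3 × 7 × 9 = 189
  FM-8: 7 × 9 × 10 = 630
  FM-9: 5 × 1 × 1 = 5
Modes with RPN ≥ 44: FM-1 (180), FM-2 (54), FM-3 (48), FM-4 (140), FM-6 (60), FM-7 (189), FM-8 (630) → 7.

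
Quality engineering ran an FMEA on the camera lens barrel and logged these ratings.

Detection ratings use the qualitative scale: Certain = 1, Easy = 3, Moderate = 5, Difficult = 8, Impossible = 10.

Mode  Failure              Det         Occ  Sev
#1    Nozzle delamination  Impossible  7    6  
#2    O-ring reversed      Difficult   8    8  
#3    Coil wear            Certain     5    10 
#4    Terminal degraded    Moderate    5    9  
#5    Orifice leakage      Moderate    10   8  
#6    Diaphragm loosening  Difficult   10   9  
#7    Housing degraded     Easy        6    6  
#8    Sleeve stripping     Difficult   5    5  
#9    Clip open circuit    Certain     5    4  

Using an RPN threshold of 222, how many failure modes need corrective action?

RPN = Severity × Occurrence × Detection:
  #1: 6 × 7 × 10 = 420
  #2: 8 × 8 × 8 = 512
  #3: 10 × 5 × 1 = 50
  #4: 9 × 5 × 5 = 225
  #5: 8 × 10 × 5 = 400
  #6: 9 × 10 × 8 = 720
  #7: 6 × 6 × 3 = 108
  #8: 5 × 5 × 8 = 200
  #9: 4 × 5 × 1 = 20
Modes with RPN ≥ 222: #1 (420), #2 (512), #4 (225), #5 (400), #6 (720) → 5.

5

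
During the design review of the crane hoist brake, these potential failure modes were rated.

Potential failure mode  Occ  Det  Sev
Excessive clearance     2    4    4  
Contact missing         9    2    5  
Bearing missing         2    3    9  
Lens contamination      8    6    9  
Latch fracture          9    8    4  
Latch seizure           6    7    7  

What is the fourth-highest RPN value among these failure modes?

RPN = Severity × Occurrence × Detection:
  Excessive clearance: 4 × 2 × 4 = 32
  Contact missing: 5 × 9 × 2 = 90
  Bearing missing: 9 × 2 × 3 = 54
  Lens contamination: 9 × 8 × 6 = 432
  Latch fracture: 4 × 9 × 8 = 288
  Latch seizure: 7 × 6 × 7 = 294
Sorted descending: 432, 294, 288, 90, 54, 32.
The fourth-highest RPN is 90 (Contact missing).

90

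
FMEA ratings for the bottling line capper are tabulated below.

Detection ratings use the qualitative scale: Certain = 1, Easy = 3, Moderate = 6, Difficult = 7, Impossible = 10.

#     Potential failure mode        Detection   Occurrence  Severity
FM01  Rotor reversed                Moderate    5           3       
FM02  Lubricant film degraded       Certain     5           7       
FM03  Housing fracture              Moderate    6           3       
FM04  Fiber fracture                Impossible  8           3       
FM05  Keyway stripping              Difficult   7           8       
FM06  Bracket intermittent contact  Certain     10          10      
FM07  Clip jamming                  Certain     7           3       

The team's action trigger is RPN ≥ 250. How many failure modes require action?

1

RPN = Severity × Occurrence × Detection:
  FM01: 3 × 5 × 6 = 90
  FM02: 7 × 5 × 1 = 35
  FM03: 3 × 6 × 6 = 108
  FM04: 3 × 8 × 10 = 240
  FM05: 8 × 7 × 7 = 392
  FM06: 10 × 10 × 1 = 100
  FM07: 3 × 7 × 1 = 21
Modes with RPN ≥ 250: FM05 (392) → 1.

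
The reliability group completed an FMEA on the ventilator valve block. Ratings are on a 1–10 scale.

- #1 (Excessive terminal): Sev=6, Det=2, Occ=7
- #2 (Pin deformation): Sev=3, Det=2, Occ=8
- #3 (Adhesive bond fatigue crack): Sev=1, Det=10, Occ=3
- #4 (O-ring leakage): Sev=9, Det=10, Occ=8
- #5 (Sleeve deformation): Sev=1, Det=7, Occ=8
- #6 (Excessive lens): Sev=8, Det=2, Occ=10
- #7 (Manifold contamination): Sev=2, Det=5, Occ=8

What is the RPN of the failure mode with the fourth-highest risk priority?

RPN = Severity × Occurrence × Detection:
  #1: 6 × 7 × 2 = 84
  #2: 3 × 8 × 2 = 48
  #3: 1 × 3 × 10 = 30
  #4: 9 × 8 × 10 = 720
  #5: 1 × 8 × 7 = 56
  #6: 8 × 10 × 2 = 160
  #7: 2 × 8 × 5 = 80
Sorted descending: 720, 160, 84, 80, 56, 48, 30.
The fourth-highest RPN is 80 (#7).

80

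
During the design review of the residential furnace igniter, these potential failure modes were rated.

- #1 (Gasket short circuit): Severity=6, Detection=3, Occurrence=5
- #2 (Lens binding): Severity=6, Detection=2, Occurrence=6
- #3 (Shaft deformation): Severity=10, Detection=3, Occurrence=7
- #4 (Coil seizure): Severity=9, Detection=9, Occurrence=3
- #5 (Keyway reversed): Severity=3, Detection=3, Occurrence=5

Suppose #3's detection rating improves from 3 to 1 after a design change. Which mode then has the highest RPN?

RPN = Severity × Occurrence × Detection:
  #1: 6 × 5 × 3 = 90
  #2: 6 × 6 × 2 = 72
  #3: 10 × 7 × 3 = 210
  #4: 9 × 3 × 9 = 243
  #5: 3 × 5 × 3 = 45
After action: #3 → 10 × 7 × 1 = 70.
Revised RPNs: #4=243, #1=90, #2=72, #3=70, #5=45.
Highest is now #4 (243).

#4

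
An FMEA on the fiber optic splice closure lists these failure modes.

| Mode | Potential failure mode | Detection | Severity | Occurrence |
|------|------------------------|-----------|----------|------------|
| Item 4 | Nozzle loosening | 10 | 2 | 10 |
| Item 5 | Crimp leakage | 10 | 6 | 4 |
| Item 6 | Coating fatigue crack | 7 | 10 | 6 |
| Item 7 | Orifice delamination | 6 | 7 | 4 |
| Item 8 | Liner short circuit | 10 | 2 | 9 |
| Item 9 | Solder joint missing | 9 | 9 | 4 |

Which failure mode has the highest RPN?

Item 6

RPN = Severity × Occurrence × Detection:
  Item 4: 2 × 10 × 10 = 200
  Item 5: 6 × 4 × 10 = 240
  Item 6: 10 × 6 × 7 = 420
  Item 7: 7 × 4 × 6 = 168
  Item 8: 2 × 9 × 10 = 180
  Item 9: 9 × 4 × 9 = 324
Highest RPN is 420 → Item 6.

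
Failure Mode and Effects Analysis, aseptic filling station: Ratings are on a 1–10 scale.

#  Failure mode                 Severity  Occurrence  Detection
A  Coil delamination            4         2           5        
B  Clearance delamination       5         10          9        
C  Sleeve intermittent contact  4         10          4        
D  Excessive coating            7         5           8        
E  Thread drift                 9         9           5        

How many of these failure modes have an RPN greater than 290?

2

RPN = Severity × Occurrence × Detection:
  A: 4 × 2 × 5 = 40
  B: 5 × 10 × 9 = 450
  C: 4 × 10 × 4 = 160
  D: 7 × 5 × 8 = 280
  E: 9 × 9 × 5 = 405
Modes with RPN > 290: B (450), E (405) → 2.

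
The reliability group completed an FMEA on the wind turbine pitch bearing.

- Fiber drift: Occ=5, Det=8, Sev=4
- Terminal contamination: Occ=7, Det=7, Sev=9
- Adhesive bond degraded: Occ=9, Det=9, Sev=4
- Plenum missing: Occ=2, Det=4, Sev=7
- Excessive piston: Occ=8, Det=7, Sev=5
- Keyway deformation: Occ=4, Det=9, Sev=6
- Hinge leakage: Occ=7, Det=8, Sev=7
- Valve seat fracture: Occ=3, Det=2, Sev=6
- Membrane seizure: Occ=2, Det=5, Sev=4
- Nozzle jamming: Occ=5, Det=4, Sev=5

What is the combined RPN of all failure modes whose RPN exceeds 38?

2009

RPN = Severity × Occurrence × Detection:
  Fiber drift: 4 × 5 × 8 = 160
  Terminal contamination: 9 × 7 × 7 = 441
  Adhesive bond degraded: 4 × 9 × 9 = 324
  Plenum missing: 7 × 2 × 4 = 56
  Excessive piston: 5 × 8 × 7 = 280
  Keyway deformation: 6 × 4 × 9 = 216
  Hinge leakage: 7 × 7 × 8 = 392
  Valve seat fracture: 6 × 3 × 2 = 36
  Membrane seizure: 4 × 2 × 5 = 40
  Nozzle jamming: 5 × 5 × 4 = 100
RPN > 38: Fiber drift (160), Terminal contamination (441), Adhesive bond degraded (324), Plenum missing (56), Excessive piston (280), Keyway deformation (216), Hinge leakage (392), Membrane seizure (40), Nozzle jamming (100).
Sum: 160 + 441 + 324 + 56 + 280 + 216 + 392 + 40 + 100 = 2009.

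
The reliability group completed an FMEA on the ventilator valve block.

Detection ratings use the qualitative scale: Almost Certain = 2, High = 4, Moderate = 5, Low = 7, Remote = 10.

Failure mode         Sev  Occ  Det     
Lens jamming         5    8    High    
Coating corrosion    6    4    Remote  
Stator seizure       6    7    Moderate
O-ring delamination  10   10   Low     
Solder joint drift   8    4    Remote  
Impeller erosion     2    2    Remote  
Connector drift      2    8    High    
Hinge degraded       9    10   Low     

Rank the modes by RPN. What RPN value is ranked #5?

210

RPN = Severity × Occurrence × Detection:
  Lens jamming: 5 × 8 × 4 = 160
  Coating corrosion: 6 × 4 × 10 = 240
  Stator seizure: 6 × 7 × 5 = 210
  O-ring delamination: 10 × 10 × 7 = 700
  Solder joint drift: 8 × 4 × 10 = 320
  Impeller erosion: 2 × 2 × 10 = 40
  Connector drift: 2 × 8 × 4 = 64
  Hinge degraded: 9 × 10 × 7 = 630
Sorted descending: 700, 630, 320, 240, 210, 160, 64, 40.
The fifth-highest RPN is 210 (Stator seizure).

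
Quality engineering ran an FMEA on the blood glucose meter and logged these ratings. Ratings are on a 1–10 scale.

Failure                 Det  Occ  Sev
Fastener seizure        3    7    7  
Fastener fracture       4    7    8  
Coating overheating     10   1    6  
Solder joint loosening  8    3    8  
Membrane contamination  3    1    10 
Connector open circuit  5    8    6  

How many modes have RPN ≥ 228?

RPN = Severity × Occurrence × Detection:
  Fastener seizure: 7 × 7 × 3 = 147
  Fastener fracture: 8 × 7 × 4 = 224
  Coating overheating: 6 × 1 × 10 = 60
  Solder joint loosening: 8 × 3 × 8 = 192
  Membrane contamination: 10 × 1 × 3 = 30
  Connector open circuit: 6 × 8 × 5 = 240
Modes with RPN ≥ 228: Connector open circuit (240) → 1.

1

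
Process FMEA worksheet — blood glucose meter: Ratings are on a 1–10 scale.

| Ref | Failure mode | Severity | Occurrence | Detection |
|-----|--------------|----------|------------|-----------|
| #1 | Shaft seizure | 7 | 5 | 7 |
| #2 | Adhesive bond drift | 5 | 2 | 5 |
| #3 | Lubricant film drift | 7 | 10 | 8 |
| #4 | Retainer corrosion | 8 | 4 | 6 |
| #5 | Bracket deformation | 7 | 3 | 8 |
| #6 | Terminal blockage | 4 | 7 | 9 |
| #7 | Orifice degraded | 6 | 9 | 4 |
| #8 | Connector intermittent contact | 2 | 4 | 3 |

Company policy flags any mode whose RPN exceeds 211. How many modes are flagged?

4

RPN = Severity × Occurrence × Detection:
  #1: 7 × 5 × 7 = 245
  #2: 5 × 2 × 5 = 50
  #3: 7 × 10 × 8 = 560
  #4: 8 × 4 × 6 = 192
  #5: 7 × 3 × 8 = 168
  #6: 4 × 7 × 9 = 252
  #7: 6 × 9 × 4 = 216
  #8: 2 × 4 × 3 = 24
Modes with RPN > 211: #1 (245), #3 (560), #6 (252), #7 (216) → 4.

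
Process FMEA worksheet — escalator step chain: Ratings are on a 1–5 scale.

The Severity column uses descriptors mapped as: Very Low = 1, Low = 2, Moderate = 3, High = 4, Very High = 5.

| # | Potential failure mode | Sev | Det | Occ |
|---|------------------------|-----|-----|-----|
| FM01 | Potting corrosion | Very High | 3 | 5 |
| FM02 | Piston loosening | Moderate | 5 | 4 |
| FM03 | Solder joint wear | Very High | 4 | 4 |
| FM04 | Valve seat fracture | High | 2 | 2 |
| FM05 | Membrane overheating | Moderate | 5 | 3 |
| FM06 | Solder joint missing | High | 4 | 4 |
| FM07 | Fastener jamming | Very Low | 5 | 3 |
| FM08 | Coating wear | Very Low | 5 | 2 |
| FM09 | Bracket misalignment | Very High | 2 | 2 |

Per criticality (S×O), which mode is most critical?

FM01

Criticality = Severity × Occurrence:
  FM01: 5 × 5 = 25
  FM02: 3 × 4 = 12
  FM03: 5 × 4 = 20
  FM04: 4 × 2 = 8
  FM05: 3 × 3 = 9
  FM06: 4 × 4 = 16
  FM07: 1 × 3 = 3
  FM08: 1 × 2 = 2
  FM09: 5 × 2 = 10
Highest criticality is 25 → FM01.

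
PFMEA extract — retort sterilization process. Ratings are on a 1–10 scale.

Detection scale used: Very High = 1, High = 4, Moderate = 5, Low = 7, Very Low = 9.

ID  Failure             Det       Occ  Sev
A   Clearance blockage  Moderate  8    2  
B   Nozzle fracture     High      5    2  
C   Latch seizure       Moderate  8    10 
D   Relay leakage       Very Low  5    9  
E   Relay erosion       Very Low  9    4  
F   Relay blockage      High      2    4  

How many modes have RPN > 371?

2

RPN = Severity × Occurrence × Detection:
  A: 2 × 8 × 5 = 80
  B: 2 × 5 × 4 = 40
  C: 10 × 8 × 5 = 400
  D: 9 × 5 × 9 = 405
  E: 4 × 9 × 9 = 324
  F: 4 × 2 × 4 = 32
Modes with RPN > 371: C (400), D (405) → 2.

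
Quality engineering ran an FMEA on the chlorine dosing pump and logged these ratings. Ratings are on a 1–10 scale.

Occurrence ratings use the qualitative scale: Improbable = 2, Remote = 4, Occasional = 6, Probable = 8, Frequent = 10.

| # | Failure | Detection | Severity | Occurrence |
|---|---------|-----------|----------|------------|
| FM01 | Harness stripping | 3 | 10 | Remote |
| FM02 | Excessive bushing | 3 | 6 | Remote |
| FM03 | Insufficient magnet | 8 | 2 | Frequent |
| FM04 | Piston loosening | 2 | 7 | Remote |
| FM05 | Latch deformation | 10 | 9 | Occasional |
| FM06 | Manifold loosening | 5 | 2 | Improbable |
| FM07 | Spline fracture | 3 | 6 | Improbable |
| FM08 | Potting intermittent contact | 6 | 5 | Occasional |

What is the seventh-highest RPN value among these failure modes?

36

RPN = Severity × Occurrence × Detection:
  FM01: 10 × 4 × 3 = 120
  FM02: 6 × 4 × 3 = 72
  FM03: 2 × 10 × 8 = 160
  FM04: 7 × 4 × 2 = 56
  FM05: 9 × 6 × 10 = 540
  FM06: 2 × 2 × 5 = 20
  FM07: 6 × 2 × 3 = 36
  FM08: 5 × 6 × 6 = 180
Sorted descending: 540, 180, 160, 120, 72, 56, 36, 20.
The seventh-highest RPN is 36 (FM07).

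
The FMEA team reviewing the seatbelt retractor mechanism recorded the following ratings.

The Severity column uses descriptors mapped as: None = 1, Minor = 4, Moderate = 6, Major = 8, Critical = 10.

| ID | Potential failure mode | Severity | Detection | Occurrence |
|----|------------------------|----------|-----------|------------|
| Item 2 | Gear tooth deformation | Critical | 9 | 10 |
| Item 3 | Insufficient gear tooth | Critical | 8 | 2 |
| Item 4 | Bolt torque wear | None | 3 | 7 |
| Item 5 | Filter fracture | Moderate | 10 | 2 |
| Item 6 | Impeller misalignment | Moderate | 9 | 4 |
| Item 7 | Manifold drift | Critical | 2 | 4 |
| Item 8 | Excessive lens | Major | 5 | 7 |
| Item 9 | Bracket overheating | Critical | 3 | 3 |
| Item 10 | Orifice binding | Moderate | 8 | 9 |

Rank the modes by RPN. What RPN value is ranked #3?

280

RPN = Severity × Occurrence × Detection:
  Item 2: 10 × 10 × 9 = 900
  Item 3: 10 × 2 × 8 = 160
  Item 4: 1 × 7 × 3 = 21
  Item 5: 6 × 2 × 10 = 120
  Item 6: 6 × 4 × 9 = 216
  Item 7: 10 × 4 × 2 = 80
  Item 8: 8 × 7 × 5 = 280
  Item 9: 10 × 3 × 3 = 90
  Item 10: 6 × 9 × 8 = 432
Sorted descending: 900, 432, 280, 216, 160, 120, 90, 80, 21.
The third-highest RPN is 280 (Item 8).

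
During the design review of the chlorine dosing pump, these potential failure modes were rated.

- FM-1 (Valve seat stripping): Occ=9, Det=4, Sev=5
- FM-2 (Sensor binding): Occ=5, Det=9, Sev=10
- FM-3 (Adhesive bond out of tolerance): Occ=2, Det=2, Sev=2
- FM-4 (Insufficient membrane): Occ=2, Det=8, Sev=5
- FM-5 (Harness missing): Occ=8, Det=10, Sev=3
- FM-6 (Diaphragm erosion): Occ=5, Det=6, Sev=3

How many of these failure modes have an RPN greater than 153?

3

RPN = Severity × Occurrence × Detection:
  FM-1: 5 × 9 × 4 = 180
  FM-2: 10 × 5 × 9 = 450
  FM-3: 2 × 2 × 2 = 8
  FM-4: 5 × 2 × 8 = 80
  FM-5: 3 × 8 × 10 = 240
  FM-6: 3 × 5 × 6 = 90
Modes with RPN > 153: FM-1 (180), FM-2 (450), FM-5 (240) → 3.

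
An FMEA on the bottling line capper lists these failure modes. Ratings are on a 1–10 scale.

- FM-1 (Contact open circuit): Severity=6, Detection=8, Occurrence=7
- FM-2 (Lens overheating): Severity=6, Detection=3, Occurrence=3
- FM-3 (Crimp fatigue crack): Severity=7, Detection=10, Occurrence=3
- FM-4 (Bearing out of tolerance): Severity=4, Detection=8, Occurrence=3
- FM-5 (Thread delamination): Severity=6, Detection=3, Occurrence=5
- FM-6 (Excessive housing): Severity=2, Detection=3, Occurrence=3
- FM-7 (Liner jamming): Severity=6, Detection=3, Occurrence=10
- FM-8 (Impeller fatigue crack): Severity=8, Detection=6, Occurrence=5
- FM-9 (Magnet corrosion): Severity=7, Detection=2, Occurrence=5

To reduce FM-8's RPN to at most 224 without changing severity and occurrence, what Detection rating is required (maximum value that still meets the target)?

FM-8: S=8, O=5, D=6 → current RPN = 240.
Fixed product = 40. Need 40 × D ≤ 224, so D ≤ 224/40 = 5.60.
Maximum integer Detection rating = 5 (gives RPN 200; D=6 would give 240 > 224).

5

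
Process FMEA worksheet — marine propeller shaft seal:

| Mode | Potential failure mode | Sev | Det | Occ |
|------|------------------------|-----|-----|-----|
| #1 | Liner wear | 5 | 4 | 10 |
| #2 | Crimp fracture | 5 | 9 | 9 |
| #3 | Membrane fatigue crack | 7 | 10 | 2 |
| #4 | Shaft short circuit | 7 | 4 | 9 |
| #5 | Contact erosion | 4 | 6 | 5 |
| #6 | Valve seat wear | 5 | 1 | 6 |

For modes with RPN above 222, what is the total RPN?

657

RPN = Severity × Occurrence × Detection:
  #1: 5 × 10 × 4 = 200
  #2: 5 × 9 × 9 = 405
  #3: 7 × 2 × 10 = 140
  #4: 7 × 9 × 4 = 252
  #5: 4 × 5 × 6 = 120
  #6: 5 × 6 × 1 = 30
RPN > 222: #2 (405), #4 (252).
Sum: 405 + 252 = 657.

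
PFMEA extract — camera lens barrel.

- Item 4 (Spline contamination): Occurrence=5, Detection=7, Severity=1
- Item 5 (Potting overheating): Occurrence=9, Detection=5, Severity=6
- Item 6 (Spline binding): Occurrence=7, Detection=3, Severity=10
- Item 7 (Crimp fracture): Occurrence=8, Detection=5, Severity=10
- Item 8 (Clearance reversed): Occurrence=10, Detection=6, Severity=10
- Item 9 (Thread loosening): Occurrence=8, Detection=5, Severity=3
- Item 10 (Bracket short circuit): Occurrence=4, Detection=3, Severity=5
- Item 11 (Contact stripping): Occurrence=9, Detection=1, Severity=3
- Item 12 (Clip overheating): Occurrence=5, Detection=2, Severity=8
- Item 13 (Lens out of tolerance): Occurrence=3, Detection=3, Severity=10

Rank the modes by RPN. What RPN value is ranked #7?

RPN = Severity × Occurrence × Detection:
  Item 4: 1 × 5 × 7 = 35
  Item 5: 6 × 9 × 5 = 270
  Item 6: 10 × 7 × 3 = 210
  Item 7: 10 × 8 × 5 = 400
  Item 8: 10 × 10 × 6 = 600
  Item 9: 3 × 8 × 5 = 120
  Item 10: 5 × 4 × 3 = 60
  Item 11: 3 × 9 × 1 = 27
  Item 12: 8 × 5 × 2 = 80
  Item 13: 10 × 3 × 3 = 90
Sorted descending: 600, 400, 270, 210, 120, 90, 80, 60, 35, 27.
The seventh-highest RPN is 80 (Item 12).

80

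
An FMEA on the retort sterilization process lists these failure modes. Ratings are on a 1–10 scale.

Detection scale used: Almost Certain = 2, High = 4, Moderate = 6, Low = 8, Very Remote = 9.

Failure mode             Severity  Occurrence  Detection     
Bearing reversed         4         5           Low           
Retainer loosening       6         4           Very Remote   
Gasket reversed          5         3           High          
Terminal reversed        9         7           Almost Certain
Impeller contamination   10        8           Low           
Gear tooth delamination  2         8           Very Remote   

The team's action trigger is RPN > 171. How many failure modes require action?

2

RPN = Severity × Occurrence × Detection:
  Bearing reversed: 4 × 5 × 8 = 160
  Retainer loosening: 6 × 4 × 9 = 216
  Gasket reversed: 5 × 3 × 4 = 60
  Terminal reversed: 9 × 7 × 2 = 126
  Impeller contamination: 10 × 8 × 8 = 640
  Gear tooth delamination: 2 × 8 × 9 = 144
Modes with RPN > 171: Retainer loosening (216), Impeller contamination (640) → 2.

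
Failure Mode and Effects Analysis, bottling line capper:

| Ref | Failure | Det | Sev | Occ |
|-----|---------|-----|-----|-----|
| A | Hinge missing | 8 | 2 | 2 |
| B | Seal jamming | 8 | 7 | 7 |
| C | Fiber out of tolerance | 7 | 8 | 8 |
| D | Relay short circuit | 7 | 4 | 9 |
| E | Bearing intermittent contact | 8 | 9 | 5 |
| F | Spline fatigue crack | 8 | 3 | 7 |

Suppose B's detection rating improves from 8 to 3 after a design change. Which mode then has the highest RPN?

C

RPN = Severity × Occurrence × Detection:
  A: 2 × 2 × 8 = 32
  B: 7 × 7 × 8 = 392
  C: 8 × 8 × 7 = 448
  D: 4 × 9 × 7 = 252
  E: 9 × 5 × 8 = 360
  F: 3 × 7 × 8 = 168
After action: B → 7 × 7 × 3 = 147.
Revised RPNs: C=448, E=360, D=252, F=168, B=147, A=32.
Highest is now C (448).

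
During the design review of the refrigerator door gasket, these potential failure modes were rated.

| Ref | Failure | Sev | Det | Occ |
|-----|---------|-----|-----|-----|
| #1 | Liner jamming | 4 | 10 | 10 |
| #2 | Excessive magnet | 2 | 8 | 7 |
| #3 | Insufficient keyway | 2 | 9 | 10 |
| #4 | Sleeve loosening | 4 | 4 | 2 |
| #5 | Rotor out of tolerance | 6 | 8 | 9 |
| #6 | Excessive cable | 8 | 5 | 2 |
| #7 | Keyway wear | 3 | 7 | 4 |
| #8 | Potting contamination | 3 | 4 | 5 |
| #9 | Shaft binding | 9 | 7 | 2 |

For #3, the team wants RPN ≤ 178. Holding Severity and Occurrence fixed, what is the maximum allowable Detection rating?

#3: S=2, O=10, D=9 → current RPN = 180.
Fixed product = 20. Need 20 × D ≤ 178, so D ≤ 178/20 = 8.90.
Maximum integer Detection rating = 8 (gives RPN 160; D=9 would give 180 > 178).

8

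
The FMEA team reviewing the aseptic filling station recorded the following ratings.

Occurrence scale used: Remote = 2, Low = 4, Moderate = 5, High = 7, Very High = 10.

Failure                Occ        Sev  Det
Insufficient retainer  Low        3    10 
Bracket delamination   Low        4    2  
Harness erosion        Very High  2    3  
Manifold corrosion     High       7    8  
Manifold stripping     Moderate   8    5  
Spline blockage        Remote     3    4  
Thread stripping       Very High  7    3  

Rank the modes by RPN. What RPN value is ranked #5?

60

RPN = Severity × Occurrence × Detection:
  Insufficient retainer: 3 × 4 × 10 = 120
  Bracket delamination: 4 × 4 × 2 = 32
  Harness erosion: 2 × 10 × 3 = 60
  Manifold corrosion: 7 × 7 × 8 = 392
  Manifold stripping: 8 × 5 × 5 = 200
  Spline blockage: 3 × 2 × 4 = 24
  Thread stripping: 7 × 10 × 3 = 210
Sorted descending: 392, 210, 200, 120, 60, 32, 24.
The fifth-highest RPN is 60 (Harness erosion).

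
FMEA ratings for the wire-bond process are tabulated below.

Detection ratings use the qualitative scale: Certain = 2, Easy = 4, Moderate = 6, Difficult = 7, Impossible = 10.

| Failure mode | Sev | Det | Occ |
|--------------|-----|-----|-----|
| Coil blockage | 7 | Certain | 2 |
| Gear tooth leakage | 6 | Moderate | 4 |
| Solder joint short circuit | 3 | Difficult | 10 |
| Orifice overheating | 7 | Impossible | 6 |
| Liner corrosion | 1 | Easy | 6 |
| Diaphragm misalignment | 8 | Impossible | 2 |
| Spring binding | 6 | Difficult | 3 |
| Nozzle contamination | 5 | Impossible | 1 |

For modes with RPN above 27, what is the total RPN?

RPN = Severity × Occurrence × Detection:
  Coil blockage: 7 × 2 × 2 = 28
  Gear tooth leakage: 6 × 4 × 6 = 144
  Solder joint short circuit: 3 × 10 × 7 = 210
  Orifice overheating: 7 × 6 × 10 = 420
  Liner corrosion: 1 × 6 × 4 = 24
  Diaphragm misalignment: 8 × 2 × 10 = 160
  Spring binding: 6 × 3 × 7 = 126
  Nozzle contamination: 5 × 1 × 10 = 50
RPN > 27: Coil blockage (28), Gear tooth leakage (144), Solder joint short circuit (210), Orifice overheating (420), Diaphragm misalignment (160), Spring binding (126), Nozzle contamination (50).
Sum: 28 + 144 + 210 + 420 + 160 + 126 + 50 = 1138.

1138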